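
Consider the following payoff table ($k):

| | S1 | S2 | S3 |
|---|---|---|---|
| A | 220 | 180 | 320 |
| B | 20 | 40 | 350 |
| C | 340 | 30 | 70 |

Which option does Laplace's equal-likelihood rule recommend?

Row averages: A=240, B=410/3, C=440/3
Highest average = 240 → A.

A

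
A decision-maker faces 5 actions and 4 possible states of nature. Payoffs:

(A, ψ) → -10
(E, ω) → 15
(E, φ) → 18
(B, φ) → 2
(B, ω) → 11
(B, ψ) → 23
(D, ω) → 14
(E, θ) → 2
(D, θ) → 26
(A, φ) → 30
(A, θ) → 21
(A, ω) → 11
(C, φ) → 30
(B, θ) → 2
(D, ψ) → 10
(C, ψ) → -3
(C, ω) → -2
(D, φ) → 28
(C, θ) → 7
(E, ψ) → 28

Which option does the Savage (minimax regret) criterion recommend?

Column bests: θ=26, φ=30, ψ=28, ω=15.
A regrets: 5, 0, 38, 4 → max 38
B regrets: 24, 28, 5, 4 → max 28
C regrets: 19, 0, 31, 17 → max 31
D regrets: 0, 2, 18, 1 → max 18
E regrets: 24, 12, 0, 0 → max 24
Smallest max regret = 18 → D.

D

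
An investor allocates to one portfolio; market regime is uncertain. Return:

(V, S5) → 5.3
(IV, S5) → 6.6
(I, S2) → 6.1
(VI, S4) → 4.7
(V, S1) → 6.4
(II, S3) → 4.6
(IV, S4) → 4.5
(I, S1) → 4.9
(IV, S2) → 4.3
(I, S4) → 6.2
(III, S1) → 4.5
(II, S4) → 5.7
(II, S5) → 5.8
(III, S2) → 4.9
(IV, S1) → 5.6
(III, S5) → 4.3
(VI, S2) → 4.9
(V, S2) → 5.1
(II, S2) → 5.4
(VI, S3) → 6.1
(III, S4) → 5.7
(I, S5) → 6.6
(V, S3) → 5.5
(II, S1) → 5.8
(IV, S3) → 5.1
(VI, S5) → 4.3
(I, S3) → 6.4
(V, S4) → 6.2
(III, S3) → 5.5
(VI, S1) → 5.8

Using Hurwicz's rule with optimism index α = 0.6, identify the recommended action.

I: 0.6·6.6 + 0.4·4.9 = 5.92
II: 0.6·5.8 + 0.4·4.6 = 5.32
III: 0.6·5.7 + 0.4·4.3 = 5.14
IV: 0.6·6.6 + 0.4·4.3 = 5.68
V: 0.6·6.4 + 0.4·5.1 = 5.88
VI: 0.6·6.1 + 0.4·4.3 = 5.38
Highest Hurwicz score = 5.92 → I.

I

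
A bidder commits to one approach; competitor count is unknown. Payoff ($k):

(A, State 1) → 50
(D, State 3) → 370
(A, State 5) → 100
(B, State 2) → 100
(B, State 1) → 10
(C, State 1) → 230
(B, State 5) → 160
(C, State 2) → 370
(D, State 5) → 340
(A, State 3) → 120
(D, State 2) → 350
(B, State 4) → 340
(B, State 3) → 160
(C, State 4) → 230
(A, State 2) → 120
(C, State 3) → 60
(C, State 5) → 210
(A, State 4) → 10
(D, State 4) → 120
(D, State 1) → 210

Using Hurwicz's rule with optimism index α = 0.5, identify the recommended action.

D

A: 0.5·120 + 0.5·10 = 65
B: 0.5·340 + 0.5·10 = 175
C: 0.5·370 + 0.5·60 = 215
D: 0.5·370 + 0.5·120 = 245
Highest Hurwicz score = 245 → D.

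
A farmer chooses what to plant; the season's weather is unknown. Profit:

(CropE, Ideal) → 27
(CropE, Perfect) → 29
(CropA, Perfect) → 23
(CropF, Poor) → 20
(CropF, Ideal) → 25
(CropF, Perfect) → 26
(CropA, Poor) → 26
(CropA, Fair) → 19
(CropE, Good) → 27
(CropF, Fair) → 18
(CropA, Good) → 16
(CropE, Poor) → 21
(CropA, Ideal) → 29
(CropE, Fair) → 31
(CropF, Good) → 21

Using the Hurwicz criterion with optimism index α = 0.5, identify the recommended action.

CropE: 0.5·31 + 0.5·21 = 26
CropA: 0.5·29 + 0.5·16 = 22.5
CropF: 0.5·26 + 0.5·18 = 22
Highest Hurwicz score = 26 → CropE.

CropE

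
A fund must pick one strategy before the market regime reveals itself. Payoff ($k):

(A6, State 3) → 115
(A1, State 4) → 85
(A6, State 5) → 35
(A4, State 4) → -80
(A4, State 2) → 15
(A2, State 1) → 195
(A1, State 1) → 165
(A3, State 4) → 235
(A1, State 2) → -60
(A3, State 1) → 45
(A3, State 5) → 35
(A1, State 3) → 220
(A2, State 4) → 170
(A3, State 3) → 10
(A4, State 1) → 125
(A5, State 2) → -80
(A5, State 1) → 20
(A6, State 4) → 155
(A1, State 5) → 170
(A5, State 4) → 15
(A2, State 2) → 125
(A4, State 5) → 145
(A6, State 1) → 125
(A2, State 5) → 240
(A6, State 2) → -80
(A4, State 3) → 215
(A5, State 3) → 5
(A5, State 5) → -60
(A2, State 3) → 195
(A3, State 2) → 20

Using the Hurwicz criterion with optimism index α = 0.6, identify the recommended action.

A1: 0.6·220 + 0.4·(-60) = 108
A2: 0.6·240 + 0.4·125 = 194
A3: 0.6·235 + 0.4·10 = 145
A4: 0.6·215 + 0.4·(-80) = 97
A5: 0.6·20 + 0.4·(-80) = -20
A6: 0.6·155 + 0.4·(-80) = 61
Highest Hurwicz score = 194 → A2.

A2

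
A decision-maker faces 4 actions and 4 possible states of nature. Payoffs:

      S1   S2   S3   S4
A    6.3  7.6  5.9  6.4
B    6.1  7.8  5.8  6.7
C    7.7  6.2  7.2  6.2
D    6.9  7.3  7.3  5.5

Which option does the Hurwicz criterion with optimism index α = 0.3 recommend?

A: 0.3·7.6 + 0.7·5.9 = 6.41
B: 0.3·7.8 + 0.7·5.8 = 6.4
C: 0.3·7.7 + 0.7·6.2 = 6.65
D: 0.3·7.3 + 0.7·5.5 = 6.04
Highest Hurwicz score = 6.65 → C.

C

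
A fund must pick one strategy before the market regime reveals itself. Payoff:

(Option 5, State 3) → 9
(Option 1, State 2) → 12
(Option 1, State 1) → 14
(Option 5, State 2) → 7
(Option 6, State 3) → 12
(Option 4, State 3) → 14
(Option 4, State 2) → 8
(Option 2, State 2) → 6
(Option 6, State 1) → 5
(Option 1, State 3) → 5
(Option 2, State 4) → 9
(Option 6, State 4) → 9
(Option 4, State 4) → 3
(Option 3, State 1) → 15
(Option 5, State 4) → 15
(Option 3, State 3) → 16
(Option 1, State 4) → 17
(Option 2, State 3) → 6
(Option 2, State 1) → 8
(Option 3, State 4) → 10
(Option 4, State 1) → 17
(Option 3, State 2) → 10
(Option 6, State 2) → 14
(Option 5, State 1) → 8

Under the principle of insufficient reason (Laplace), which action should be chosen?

Row averages: Option 1=12, Option 2=7.25, Option 3=12.75, Option 4=10.5, Option 5=9.75, Option 6=10
Highest average = 12.75 → Option 3.

Option 3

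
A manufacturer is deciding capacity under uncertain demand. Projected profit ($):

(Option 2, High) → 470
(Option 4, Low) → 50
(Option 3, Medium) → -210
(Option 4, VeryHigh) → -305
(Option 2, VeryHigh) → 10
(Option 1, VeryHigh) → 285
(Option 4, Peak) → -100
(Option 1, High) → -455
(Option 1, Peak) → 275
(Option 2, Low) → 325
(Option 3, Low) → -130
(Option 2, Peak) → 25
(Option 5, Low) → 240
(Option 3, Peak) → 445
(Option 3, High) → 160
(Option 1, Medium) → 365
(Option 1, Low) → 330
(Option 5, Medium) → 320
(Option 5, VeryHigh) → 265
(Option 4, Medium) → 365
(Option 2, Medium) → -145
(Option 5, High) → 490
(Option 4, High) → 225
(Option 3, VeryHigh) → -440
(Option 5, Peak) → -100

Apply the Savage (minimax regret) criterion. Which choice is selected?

Column bests: Low=330, Medium=365, High=490, VeryHigh=285, Peak=445.
Option 1 regrets: 0, 0, 945, 0, 170 → max 945
Option 2 regrets: 5, 510, 20, 275, 420 → max 510
Option 3 regrets: 460, 575, 330, 725, 0 → max 725
Option 4 regrets: 280, 0, 265, 590, 545 → max 590
Option 5 regrets: 90, 45, 0, 20, 545 → max 545
Smallest max regret = 510 → Option 2.

Option 2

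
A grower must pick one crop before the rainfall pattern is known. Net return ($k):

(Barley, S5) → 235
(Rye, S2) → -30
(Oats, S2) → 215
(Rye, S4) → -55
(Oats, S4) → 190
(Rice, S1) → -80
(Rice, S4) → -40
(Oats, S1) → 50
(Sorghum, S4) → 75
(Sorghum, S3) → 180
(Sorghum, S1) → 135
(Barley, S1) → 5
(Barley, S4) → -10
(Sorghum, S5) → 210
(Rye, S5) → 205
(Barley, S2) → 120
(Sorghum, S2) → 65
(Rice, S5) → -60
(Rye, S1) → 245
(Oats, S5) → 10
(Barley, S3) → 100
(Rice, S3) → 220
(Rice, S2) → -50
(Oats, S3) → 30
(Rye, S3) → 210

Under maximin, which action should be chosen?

Sorghum

Row minima: Oats=10, Sorghum=65, Rice=-80, Barley=-10, Rye=-55
Best worst-case = 65 → Sorghum.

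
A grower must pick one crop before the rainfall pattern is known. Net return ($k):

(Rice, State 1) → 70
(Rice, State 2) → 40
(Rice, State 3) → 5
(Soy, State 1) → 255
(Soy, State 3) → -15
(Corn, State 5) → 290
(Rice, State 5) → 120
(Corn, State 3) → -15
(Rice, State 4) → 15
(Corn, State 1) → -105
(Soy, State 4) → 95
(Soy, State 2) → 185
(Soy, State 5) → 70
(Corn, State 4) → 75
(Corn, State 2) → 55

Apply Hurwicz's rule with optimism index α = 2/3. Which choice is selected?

Corn: 2/3·290 + 1/3·(-105) = 475/3
Rice: 2/3·120 + 1/3·5 = 245/3
Soy: 2/3·255 + 1/3·(-15) = 165
Highest Hurwicz score = 165 → Soy.

Soy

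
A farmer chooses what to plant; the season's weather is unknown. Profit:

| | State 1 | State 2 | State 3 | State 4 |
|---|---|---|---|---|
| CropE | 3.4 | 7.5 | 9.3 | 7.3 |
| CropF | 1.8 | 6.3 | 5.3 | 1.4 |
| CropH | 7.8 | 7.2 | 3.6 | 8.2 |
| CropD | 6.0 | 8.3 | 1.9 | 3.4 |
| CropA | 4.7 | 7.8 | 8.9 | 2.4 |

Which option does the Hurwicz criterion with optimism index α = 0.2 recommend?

CropE

CropE: 0.2·9.3 + 0.8·3.4 = 4.58
CropF: 0.2·6.3 + 0.8·1.4 = 2.38
CropH: 0.2·8.2 + 0.8·3.6 = 4.52
CropD: 0.2·8.3 + 0.8·1.9 = 3.18
CropA: 0.2·8.9 + 0.8·2.4 = 3.7
Highest Hurwicz score = 4.58 → CropE.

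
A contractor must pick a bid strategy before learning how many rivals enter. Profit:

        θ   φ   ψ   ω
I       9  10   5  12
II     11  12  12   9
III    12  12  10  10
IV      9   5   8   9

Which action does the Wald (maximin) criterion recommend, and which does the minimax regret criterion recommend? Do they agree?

maximin → III; minimax regret → III (agree)

Row minima: I=5, II=9, III=10, IV=5
Best worst-case = 10 → III.
Column bests: θ=12, φ=12, ψ=12, ω=12.
I regrets: 3, 2, 7, 0 → max 7
II regrets: 1, 0, 0, 3 → max 3
III regrets: 0, 0, 2, 2 → max 2
IV regrets: 3, 7, 4, 3 → max 7
Smallest max regret = 2 → III.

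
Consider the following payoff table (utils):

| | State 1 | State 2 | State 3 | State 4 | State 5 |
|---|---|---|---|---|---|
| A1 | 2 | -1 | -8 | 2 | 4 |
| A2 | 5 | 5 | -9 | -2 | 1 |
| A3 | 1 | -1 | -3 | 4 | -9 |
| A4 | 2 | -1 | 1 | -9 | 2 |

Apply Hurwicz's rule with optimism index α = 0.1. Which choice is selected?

A1

A1: 0.1·4 + 0.9·(-8) = -6.8
A2: 0.1·5 + 0.9·(-9) = -7.6
A3: 0.1·4 + 0.9·(-9) = -7.7
A4: 0.1·2 + 0.9·(-9) = -7.9
Highest Hurwicz score = -6.8 → A1.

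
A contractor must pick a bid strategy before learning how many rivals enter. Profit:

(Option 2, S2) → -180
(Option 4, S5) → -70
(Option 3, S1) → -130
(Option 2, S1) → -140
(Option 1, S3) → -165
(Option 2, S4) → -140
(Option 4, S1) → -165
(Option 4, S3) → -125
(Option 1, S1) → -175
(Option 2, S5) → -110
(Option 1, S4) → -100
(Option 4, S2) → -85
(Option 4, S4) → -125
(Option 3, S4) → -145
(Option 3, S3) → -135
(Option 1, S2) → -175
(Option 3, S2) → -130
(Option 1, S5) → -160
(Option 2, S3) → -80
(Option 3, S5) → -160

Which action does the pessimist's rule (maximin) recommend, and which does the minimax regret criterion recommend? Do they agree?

Row minima: Option 1=-175, Option 2=-180, Option 3=-160, Option 4=-165
Best worst-case = -160 → Option 3.
Column bests: S1=-130, S2=-85, S3=-80, S4=-100, S5=-70.
Option 1 regrets: 45, 90, 85, 0, 90 → max 90
Option 2 regrets: 10, 95, 0, 40, 40 → max 95
Option 3 regrets: 0, 45, 55, 45, 90 → max 90
Option 4 regrets: 35, 0, 45, 25, 0 → max 45
Smallest max regret = 45 → Option 4.

maximin → Option 3; minimax regret → Option 4 (disagree)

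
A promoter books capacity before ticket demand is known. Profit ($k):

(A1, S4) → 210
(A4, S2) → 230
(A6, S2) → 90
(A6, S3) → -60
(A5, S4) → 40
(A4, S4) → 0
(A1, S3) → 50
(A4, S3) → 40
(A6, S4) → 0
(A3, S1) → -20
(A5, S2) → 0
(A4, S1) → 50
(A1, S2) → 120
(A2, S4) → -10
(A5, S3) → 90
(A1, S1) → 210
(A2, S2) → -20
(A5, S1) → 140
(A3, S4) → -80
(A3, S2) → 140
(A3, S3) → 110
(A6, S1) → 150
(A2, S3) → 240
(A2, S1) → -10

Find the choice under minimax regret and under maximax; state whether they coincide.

minimax regret → A1; maximax → A2 (disagree)

Column bests: S1=210, S2=230, S3=240, S4=210.
A1 regrets: 0, 110, 190, 0 → max 190
A2 regrets: 220, 250, 0, 220 → max 250
A3 regrets: 230, 90, 130, 290 → max 290
A4 regrets: 160, 0, 200, 210 → max 210
A5 regrets: 70, 230, 150, 170 → max 230
A6 regrets: 60, 140, 300, 210 → max 300
Smallest max regret = 190 → A1.
Row maxima: A1=210, A2=240, A3=140, A4=230, A5=140, A6=150
Best best-case = 240 → A2.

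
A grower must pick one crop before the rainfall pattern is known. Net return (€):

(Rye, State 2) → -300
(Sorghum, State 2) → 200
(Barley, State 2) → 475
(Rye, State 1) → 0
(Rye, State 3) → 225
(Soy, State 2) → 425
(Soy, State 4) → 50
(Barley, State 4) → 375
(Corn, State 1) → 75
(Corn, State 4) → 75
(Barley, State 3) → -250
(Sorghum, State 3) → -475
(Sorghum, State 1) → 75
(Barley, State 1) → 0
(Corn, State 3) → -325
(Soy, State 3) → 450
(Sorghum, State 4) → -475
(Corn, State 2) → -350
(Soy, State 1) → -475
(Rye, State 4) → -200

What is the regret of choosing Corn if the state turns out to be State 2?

Best payoff under State 2 is 475.
Regret = 475 − (-350) = 825.

825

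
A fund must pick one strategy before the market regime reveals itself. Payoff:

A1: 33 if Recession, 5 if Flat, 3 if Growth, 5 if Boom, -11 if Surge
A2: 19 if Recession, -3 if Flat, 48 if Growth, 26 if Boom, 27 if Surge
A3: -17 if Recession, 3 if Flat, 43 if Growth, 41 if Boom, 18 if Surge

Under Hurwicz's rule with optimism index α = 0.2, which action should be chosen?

A1: 0.2·33 + 0.8·(-11) = -2.2
A2: 0.2·48 + 0.8·(-3) = 7.2
A3: 0.2·43 + 0.8·(-17) = -5
Highest Hurwicz score = 7.2 → A2.

A2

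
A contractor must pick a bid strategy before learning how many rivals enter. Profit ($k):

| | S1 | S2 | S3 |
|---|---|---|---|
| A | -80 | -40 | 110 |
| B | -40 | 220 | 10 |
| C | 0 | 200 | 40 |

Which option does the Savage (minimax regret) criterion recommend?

C

Column bests: S1=0, S2=220, S3=110.
A regrets: 80, 260, 0 → max 260
B regrets: 40, 0, 100 → max 100
C regrets: 0, 20, 70 → max 70
Smallest max regret = 70 → C.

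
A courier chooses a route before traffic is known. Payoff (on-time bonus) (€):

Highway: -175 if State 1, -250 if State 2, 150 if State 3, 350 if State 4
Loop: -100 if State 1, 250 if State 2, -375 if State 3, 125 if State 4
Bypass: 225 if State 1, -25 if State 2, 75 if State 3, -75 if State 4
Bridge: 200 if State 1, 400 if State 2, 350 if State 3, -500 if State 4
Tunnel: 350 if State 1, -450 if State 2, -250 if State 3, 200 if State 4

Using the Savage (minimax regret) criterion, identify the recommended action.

Column bests: State 1=350, State 2=400, State 3=350, State 4=350.
Highway regrets: 525, 650, 200, 0 → max 650
Loop regrets: 450, 150, 725, 225 → max 725
Bypass regrets: 125, 425, 275, 425 → max 425
Bridge regrets: 150, 0, 0, 850 → max 850
Tunnel regrets: 0, 850, 600, 150 → max 850
Smallest max regret = 425 → Bypass.

Bypass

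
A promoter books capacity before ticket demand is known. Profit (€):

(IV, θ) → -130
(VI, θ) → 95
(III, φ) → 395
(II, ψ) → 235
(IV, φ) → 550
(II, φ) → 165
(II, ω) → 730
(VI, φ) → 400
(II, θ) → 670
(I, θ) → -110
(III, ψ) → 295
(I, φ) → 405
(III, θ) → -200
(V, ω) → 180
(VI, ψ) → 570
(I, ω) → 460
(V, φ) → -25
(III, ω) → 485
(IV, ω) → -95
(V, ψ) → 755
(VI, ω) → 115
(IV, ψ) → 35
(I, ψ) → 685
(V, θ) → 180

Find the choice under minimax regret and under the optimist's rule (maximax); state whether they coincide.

Column bests: θ=670, φ=550, ψ=755, ω=730.
I regrets: 780, 145, 70, 270 → max 780
II regrets: 0, 385, 520, 0 → max 520
III regrets: 870, 155, 460, 245 → max 870
IV regrets: 800, 0, 720, 825 → max 825
V regrets: 490, 575, 0, 550 → max 575
VI regrets: 575, 150, 185, 615 → max 615
Smallest max regret = 520 → II.
Row maxima: I=685, II=730, III=485, IV=550, V=755, VI=570
Best best-case = 755 → V.

minimax regret → II; maximax → V (disagree)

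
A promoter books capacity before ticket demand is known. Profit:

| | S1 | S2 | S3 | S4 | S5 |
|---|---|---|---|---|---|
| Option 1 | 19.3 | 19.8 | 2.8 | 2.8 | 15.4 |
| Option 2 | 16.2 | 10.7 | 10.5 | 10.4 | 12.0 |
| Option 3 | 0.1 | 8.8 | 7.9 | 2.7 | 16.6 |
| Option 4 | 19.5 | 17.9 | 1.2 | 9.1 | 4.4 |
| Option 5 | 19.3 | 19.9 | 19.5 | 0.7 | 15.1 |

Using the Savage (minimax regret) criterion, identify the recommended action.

Column bests: S1=19.5, S2=19.9, S3=19.5, S4=10.4, S5=16.6.
Option 1 regrets: 0.2, 0.1, 16.7, 7.6, 1.2 → max 16.7
Option 2 regrets: 3.3, 9.2, 9.0, 0.0, 4.6 → max 9.2
Option 3 regrets: 19.4, 11.1, 11.6, 7.7, 0.0 → max 19.4
Option 4 regrets: 0.0, 2.0, 18.3, 1.3, 12.2 → max 18.3
Option 5 regrets: 0.2, 0.0, 0.0, 9.7, 1.5 → max 9.7
Smallest max regret = 9.2 → Option 2.

Option 2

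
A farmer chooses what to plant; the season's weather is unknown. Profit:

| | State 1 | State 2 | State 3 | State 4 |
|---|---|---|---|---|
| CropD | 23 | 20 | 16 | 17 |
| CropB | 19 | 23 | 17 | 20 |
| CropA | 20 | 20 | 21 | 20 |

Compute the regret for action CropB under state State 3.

Best payoff under State 3 is 21.
Regret = 21 − 17 = 4.

4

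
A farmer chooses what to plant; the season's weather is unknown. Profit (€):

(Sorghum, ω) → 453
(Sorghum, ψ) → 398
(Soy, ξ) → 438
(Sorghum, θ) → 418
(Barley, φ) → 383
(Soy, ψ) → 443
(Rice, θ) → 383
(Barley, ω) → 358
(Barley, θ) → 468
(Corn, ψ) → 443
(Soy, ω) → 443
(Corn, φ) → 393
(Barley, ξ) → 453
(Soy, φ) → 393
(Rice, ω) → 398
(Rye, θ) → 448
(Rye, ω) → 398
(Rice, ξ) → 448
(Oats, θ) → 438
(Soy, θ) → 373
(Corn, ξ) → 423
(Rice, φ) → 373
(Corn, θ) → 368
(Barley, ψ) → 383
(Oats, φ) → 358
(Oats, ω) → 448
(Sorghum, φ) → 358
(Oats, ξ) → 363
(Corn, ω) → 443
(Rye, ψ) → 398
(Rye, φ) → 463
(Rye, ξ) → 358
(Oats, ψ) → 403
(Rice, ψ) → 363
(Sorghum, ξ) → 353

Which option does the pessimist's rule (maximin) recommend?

Row minima: Sorghum=353, Rye=358, Corn=368, Soy=373, Rice=363, Oats=358, Barley=358
Best worst-case = 373 → Soy.

Soy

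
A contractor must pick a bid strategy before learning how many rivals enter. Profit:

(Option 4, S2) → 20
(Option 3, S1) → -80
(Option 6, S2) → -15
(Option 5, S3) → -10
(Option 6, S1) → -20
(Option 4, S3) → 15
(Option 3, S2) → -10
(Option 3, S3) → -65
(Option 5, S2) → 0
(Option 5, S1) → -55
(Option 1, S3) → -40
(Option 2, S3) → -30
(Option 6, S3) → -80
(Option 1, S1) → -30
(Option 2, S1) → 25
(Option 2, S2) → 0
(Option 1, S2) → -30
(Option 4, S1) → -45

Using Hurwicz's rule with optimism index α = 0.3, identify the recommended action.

Option 2

Option 1: 0.3·(-30) + 0.7·(-40) = -37
Option 2: 0.3·25 + 0.7·(-30) = -13.5
Option 3: 0.3·(-10) + 0.7·(-80) = -59
Option 4: 0.3·20 + 0.7·(-45) = -25.5
Option 5: 0.3·0 + 0.7·(-55) = -38.5
Option 6: 0.3·(-15) + 0.7·(-80) = -60.5
Highest Hurwicz score = -13.5 → Option 2.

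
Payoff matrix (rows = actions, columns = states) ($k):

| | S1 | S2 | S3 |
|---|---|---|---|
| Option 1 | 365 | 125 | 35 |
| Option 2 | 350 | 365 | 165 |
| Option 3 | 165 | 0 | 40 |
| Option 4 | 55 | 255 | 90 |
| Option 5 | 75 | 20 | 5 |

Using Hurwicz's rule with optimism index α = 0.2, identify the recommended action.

Option 2

Option 1: 0.2·365 + 0.8·35 = 101
Option 2: 0.2·365 + 0.8·165 = 205
Option 3: 0.2·165 + 0.8·0 = 33
Option 4: 0.2·255 + 0.8·55 = 95
Option 5: 0.2·75 + 0.8·5 = 19
Highest Hurwicz score = 205 → Option 2.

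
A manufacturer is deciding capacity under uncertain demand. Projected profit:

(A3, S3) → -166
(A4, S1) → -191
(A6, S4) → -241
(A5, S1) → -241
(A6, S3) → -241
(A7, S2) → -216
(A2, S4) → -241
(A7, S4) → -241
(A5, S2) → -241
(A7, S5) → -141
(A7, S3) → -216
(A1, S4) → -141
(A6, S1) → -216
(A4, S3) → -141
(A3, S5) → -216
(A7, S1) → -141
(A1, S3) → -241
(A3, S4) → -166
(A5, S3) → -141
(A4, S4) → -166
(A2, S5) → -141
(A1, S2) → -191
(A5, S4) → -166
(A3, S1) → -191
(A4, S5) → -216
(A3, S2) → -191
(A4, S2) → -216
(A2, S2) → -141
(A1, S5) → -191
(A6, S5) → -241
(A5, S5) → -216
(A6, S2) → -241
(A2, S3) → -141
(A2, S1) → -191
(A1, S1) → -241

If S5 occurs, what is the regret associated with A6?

100

Best payoff under S5 is -141.
Regret = -141 − (-241) = 100.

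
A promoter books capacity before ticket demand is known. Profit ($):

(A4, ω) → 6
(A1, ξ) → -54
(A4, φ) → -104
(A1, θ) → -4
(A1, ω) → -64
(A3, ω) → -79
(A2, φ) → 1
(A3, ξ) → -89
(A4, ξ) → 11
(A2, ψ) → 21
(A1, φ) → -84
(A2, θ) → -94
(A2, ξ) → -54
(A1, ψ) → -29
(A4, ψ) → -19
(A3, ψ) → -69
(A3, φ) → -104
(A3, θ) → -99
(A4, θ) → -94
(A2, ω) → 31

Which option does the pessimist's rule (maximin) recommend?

A1

Row minima: A1=-84, A2=-94, A3=-104, A4=-104
Best worst-case = -84 → A1.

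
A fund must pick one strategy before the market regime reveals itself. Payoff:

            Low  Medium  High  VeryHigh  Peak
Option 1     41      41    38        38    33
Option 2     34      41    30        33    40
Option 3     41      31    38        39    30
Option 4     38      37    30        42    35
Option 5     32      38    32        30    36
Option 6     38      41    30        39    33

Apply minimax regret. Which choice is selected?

Column bests: Low=41, Medium=41, High=38, VeryHigh=42, Peak=40.
Option 1 regrets: 0, 0, 0, 4, 7 → max 7
Option 2 regrets: 7, 0, 8, 9, 0 → max 9
Option 3 regrets: 0, 10, 0, 3, 10 → max 10
Option 4 regrets: 3, 4, 8, 0, 5 → max 8
Option 5 regrets: 9, 3, 6, 12, 4 → max 12
Option 6 regrets: 3, 0, 8, 3, 7 → max 8
Smallest max regret = 7 → Option 1.

Option 1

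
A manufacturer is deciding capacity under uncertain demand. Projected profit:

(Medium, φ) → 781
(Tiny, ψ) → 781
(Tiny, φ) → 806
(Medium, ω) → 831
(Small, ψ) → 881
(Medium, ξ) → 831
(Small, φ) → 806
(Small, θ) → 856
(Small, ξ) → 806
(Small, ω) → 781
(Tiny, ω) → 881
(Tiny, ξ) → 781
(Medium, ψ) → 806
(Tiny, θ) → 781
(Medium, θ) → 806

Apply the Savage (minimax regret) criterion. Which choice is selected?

Medium

Column bests: θ=856, φ=806, ψ=881, ω=881, ξ=831.
Tiny regrets: 75, 0, 100, 0, 50 → max 100
Small regrets: 0, 0, 0, 100, 25 → max 100
Medium regrets: 50, 25, 75, 50, 0 → max 75
Smallest max regret = 75 → Medium.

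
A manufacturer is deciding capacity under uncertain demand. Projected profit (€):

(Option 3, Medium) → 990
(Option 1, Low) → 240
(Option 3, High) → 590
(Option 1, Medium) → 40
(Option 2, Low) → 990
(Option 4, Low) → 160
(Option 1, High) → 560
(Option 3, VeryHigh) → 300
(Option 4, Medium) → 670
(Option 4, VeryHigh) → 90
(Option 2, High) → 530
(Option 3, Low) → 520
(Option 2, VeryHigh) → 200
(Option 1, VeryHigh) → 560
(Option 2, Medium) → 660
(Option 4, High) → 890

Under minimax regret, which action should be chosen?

Option 2

Column bests: Low=990, Medium=990, High=890, VeryHigh=560.
Option 1 regrets: 750, 950, 330, 0 → max 950
Option 2 regrets: 0, 330, 360, 360 → max 360
Option 3 regrets: 470, 0, 300, 260 → max 470
Option 4 regrets: 830, 320, 0, 470 → max 830
Smallest max regret = 360 → Option 2.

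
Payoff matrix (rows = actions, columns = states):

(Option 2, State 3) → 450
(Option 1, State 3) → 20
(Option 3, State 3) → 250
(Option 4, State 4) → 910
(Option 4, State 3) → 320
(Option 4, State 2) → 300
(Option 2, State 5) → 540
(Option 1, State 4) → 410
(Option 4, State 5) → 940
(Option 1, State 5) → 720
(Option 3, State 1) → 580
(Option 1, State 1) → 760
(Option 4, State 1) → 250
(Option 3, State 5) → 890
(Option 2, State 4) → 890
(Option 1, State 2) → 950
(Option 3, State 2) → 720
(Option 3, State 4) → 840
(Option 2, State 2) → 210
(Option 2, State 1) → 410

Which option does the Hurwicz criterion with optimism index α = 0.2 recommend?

Option 4

Option 1: 0.2·950 + 0.8·20 = 206
Option 2: 0.2·890 + 0.8·210 = 346
Option 3: 0.2·890 + 0.8·250 = 378
Option 4: 0.2·940 + 0.8·250 = 388
Highest Hurwicz score = 388 → Option 4.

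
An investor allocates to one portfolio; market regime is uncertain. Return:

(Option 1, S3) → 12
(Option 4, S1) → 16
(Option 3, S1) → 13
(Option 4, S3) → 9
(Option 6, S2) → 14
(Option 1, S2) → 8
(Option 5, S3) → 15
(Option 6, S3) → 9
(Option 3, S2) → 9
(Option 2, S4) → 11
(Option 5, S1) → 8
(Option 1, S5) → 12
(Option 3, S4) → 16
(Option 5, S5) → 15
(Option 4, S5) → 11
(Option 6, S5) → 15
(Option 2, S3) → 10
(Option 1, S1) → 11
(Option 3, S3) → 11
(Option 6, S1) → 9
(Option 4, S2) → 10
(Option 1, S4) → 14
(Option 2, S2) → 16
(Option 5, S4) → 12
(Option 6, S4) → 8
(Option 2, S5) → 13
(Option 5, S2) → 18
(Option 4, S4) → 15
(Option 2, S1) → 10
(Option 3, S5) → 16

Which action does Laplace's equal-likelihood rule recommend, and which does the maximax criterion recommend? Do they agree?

Row averages: Option 1=11.4, Option 2=12, Option 3=13, Option 4=12.2, Option 5=13.6, Option 6=11
Highest average = 13.6 → Option 5.
Row maxima: Option 1=14, Option 2=16, Option 3=16, Option 4=16, Option 5=18, Option 6=15
Best best-case = 18 → Option 5.

laplace → Option 5; maximax → Option 5 (agree)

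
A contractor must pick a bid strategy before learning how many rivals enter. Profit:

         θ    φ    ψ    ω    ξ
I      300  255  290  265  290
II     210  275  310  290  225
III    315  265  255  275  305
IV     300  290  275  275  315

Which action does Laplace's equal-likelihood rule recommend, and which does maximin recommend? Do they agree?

laplace → IV; maximin → IV (agree)

Row averages: I=280, II=262, III=283, IV=291
Highest average = 291 → IV.
Row minima: I=255, II=210, III=255, IV=275
Best worst-case = 275 → IV.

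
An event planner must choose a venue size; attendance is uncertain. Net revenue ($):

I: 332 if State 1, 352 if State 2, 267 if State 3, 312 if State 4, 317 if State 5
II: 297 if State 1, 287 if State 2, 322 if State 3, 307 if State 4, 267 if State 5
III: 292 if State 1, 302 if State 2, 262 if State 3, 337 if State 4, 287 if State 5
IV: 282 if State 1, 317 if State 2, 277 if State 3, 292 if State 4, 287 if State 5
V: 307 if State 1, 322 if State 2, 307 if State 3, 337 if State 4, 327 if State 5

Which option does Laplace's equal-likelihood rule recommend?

Row averages: I=316, II=296, III=296, IV=291, V=320
Highest average = 320 → V.

V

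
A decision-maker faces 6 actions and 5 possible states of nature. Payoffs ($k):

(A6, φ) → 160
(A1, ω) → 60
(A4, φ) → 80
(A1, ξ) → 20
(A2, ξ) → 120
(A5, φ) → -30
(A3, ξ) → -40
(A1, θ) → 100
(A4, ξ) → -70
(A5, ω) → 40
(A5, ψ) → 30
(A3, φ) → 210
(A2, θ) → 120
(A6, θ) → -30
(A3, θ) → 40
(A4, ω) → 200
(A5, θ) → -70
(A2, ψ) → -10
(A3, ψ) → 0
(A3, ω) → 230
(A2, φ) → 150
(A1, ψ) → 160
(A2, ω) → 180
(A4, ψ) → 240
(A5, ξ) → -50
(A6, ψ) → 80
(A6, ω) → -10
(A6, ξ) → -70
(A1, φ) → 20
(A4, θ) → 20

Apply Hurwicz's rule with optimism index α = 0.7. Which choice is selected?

A3

A1: 0.7·160 + 0.3·20 = 118
A2: 0.7·180 + 0.3·(-10) = 123
A3: 0.7·230 + 0.3·(-40) = 149
A4: 0.7·240 + 0.3·(-70) = 147
A5: 0.7·40 + 0.3·(-70) = 7
A6: 0.7·160 + 0.3·(-70) = 91
Highest Hurwicz score = 149 → A3.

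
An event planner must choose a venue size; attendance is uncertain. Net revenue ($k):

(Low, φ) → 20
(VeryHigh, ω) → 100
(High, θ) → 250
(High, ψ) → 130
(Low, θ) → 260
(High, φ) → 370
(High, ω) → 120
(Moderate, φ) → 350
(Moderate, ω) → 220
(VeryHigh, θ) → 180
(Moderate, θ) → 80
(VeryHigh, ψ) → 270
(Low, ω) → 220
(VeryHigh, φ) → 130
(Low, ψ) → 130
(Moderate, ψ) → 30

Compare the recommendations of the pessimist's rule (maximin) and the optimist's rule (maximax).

maximin → High; maximax → High (agree)

Row minima: Low=20, Moderate=30, High=120, VeryHigh=100
Best worst-case = 120 → High.
Row maxima: Low=260, Moderate=350, High=370, VeryHigh=270
Best best-case = 370 → High.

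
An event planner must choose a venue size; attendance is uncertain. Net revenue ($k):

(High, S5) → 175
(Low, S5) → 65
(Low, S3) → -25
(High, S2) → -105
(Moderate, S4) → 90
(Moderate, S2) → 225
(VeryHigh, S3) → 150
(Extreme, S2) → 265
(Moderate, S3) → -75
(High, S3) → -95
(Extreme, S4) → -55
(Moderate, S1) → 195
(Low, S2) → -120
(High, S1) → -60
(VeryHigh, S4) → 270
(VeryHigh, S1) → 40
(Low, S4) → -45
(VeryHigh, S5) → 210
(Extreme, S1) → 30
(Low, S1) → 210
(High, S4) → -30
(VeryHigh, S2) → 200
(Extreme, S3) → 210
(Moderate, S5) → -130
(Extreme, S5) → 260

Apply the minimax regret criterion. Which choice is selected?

Column bests: S1=210, S2=265, S3=210, S4=270, S5=260.
Low regrets: 0, 385, 235, 315, 195 → max 385
Moderate regrets: 15, 40, 285, 180, 390 → max 390
High regrets: 270, 370, 305, 300, 85 → max 370
VeryHigh regrets: 170, 65, 60, 0, 50 → max 170
Extreme regrets: 180, 0, 0, 325, 0 → max 325
Smallest max regret = 170 → VeryHigh.

VeryHigh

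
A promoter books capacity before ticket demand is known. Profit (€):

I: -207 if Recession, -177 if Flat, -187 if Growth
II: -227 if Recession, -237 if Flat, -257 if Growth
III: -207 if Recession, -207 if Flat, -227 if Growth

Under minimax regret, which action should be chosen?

I

Column bests: Recession=-207, Flat=-177, Growth=-187.
I regrets: 0, 0, 0 → max 0
II regrets: 20, 60, 70 → max 70
III regrets: 0, 30, 40 → max 40
Smallest max regret = 0 → I.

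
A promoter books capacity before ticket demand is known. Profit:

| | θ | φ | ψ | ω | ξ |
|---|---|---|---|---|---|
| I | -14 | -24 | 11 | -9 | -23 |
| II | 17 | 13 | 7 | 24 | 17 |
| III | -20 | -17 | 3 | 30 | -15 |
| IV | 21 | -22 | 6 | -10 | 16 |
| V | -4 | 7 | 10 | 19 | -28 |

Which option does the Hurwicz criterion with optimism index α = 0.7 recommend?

I: 0.7·11 + 0.3·(-24) = 0.5
II: 0.7·24 + 0.3·7 = 18.9
III: 0.7·30 + 0.3·(-20) = 15
IV: 0.7·21 + 0.3·(-22) = 8.1
V: 0.7·19 + 0.3·(-28) = 4.9
Highest Hurwicz score = 18.9 → II.

II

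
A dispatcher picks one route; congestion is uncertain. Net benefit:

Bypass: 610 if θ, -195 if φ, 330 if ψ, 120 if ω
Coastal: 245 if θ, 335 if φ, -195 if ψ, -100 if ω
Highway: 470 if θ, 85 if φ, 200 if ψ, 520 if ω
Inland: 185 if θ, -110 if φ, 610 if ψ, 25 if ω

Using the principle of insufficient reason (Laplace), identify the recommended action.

Highway

Row averages: Bypass=216.25, Coastal=71.25, Highway=318.75, Inland=177.5
Highest average = 318.75 → Highway.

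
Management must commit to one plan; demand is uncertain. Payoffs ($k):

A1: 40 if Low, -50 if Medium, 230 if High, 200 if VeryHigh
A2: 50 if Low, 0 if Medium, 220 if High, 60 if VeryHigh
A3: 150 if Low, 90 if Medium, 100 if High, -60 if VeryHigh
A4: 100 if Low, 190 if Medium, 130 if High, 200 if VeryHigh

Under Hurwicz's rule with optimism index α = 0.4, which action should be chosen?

A4

A1: 0.4·230 + 0.6·(-50) = 62
A2: 0.4·220 + 0.6·0 = 88
A3: 0.4·150 + 0.6·(-60) = 24
A4: 0.4·200 + 0.6·100 = 140
Highest Hurwicz score = 140 → A4.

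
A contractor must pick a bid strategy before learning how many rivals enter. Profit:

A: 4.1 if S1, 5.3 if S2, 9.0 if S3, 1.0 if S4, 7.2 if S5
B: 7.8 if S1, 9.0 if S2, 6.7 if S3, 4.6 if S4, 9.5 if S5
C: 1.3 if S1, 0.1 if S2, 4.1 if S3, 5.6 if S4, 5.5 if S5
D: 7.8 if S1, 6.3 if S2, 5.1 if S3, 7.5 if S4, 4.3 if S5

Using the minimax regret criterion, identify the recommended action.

Column bests: S1=7.8, S2=9.0, S3=9.0, S4=7.5, S5=9.5.
A regrets: 3.7, 3.7, 0.0, 6.5, 2.3 → max 6.5
B regrets: 0.0, 0.0, 2.3, 2.9, 0.0 → max 2.9
C regrets: 6.5, 8.9, 4.9, 1.9, 4.0 → max 8.9
D regrets: 0.0, 2.7, 3.9, 0.0, 5.2 → max 5.2
Smallest max regret = 2.9 → B.

B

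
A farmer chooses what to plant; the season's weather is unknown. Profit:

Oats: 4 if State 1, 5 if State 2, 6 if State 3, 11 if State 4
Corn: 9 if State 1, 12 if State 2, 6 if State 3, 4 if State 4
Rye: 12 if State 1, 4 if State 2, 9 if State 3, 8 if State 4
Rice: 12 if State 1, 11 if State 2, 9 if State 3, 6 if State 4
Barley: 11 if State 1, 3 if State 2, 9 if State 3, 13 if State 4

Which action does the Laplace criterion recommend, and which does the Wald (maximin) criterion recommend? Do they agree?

laplace → Rice; maximin → Rice (agree)

Row averages: Oats=6.5, Corn=7.75, Rye=8.25, Rice=9.5, Barley=9
Highest average = 9.5 → Rice.
Row minima: Oats=4, Corn=4, Rye=4, Rice=6, Barley=3
Best worst-case = 6 → Rice.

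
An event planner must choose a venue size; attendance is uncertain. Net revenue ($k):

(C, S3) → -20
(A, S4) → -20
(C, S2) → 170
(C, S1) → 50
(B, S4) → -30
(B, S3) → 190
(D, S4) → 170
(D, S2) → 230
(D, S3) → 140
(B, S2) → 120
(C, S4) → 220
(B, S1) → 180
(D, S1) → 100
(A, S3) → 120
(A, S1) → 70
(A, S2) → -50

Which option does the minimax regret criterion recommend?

D

Column bests: S1=180, S2=230, S3=190, S4=220.
A regrets: 110, 280, 70, 240 → max 280
B regrets: 0, 110, 0, 250 → max 250
C regrets: 130, 60, 210, 0 → max 210
D regrets: 80, 0, 50, 50 → max 80
Smallest max regret = 80 → D.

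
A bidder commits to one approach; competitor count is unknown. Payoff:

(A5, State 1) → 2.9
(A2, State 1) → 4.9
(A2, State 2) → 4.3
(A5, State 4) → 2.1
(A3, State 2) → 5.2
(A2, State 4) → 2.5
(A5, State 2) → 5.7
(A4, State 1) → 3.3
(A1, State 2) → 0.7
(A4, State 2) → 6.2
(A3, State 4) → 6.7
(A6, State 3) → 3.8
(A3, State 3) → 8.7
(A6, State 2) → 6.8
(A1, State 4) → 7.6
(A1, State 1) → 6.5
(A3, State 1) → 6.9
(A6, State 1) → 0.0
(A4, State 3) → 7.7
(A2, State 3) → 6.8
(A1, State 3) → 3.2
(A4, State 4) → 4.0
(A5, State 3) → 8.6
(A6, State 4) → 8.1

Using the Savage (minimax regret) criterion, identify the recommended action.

Column bests: State 1=6.9, State 2=6.8, State 3=8.7, State 4=8.1.
A1 regrets: 0.4, 6.1, 5.5, 0.5 → max 6.1
A2 regrets: 2.0, 2.5, 1.9, 5.6 → max 5.6
A3 regrets: 0.0, 1.6, 0.0, 1.4 → max 1.6
A4 regrets: 3.6, 0.6, 1.0, 4.1 → max 4.1
A5 regrets: 4.0, 1.1, 0.1, 6.0 → max 6.0
A6 regrets: 6.9, 0.0, 4.9, 0.0 → max 6.9
Smallest max regret = 1.6 → A3.

A3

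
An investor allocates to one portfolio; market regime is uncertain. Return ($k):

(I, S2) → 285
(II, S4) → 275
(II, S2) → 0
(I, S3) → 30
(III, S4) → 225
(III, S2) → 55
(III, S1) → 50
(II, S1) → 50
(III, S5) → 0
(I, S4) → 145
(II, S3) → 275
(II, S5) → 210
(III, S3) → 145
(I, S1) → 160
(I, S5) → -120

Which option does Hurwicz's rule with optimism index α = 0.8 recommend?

II

I: 0.8·285 + 0.2·(-120) = 204
II: 0.8·275 + 0.2·0 = 220
III: 0.8·225 + 0.2·0 = 180
Highest Hurwicz score = 220 → II.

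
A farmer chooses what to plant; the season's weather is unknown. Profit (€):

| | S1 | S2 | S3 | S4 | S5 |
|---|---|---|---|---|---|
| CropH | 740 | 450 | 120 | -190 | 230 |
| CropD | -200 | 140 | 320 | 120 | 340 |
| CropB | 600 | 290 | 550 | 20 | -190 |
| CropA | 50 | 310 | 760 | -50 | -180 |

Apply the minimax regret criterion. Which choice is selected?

CropB

Column bests: S1=740, S2=450, S3=760, S4=120, S5=340.
CropH regrets: 0, 0, 640, 310, 110 → max 640
CropD regrets: 940, 310, 440, 0, 0 → max 940
CropB regrets: 140, 160, 210, 100, 530 → max 530
CropA regrets: 690, 140, 0, 170, 520 → max 690
Smallest max regret = 530 → CropB.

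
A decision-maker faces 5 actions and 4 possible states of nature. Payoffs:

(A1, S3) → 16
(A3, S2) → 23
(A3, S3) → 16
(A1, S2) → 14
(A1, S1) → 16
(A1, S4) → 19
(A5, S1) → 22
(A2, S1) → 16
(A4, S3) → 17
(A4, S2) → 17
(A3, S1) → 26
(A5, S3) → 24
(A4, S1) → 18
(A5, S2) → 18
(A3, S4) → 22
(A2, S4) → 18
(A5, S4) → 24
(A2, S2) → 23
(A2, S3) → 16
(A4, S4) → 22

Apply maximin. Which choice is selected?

A5

Row minima: A1=14, A2=16, A3=16, A4=17, A5=18
Best worst-case = 18 → A5.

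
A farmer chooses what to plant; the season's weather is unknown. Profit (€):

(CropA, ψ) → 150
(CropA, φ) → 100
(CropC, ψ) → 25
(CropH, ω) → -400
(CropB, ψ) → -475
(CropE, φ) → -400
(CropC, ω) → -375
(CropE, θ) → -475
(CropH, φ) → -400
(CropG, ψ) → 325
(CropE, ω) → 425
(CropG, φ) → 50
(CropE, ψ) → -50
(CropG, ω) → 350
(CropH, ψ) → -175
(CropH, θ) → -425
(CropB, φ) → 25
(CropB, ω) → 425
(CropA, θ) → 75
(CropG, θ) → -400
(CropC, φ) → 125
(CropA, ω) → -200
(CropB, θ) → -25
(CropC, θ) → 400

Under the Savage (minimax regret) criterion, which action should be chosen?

CropA

Column bests: θ=400, φ=125, ψ=325, ω=425.
CropE regrets: 875, 525, 375, 0 → max 875
CropH regrets: 825, 525, 500, 825 → max 825
CropG regrets: 800, 75, 0, 75 → max 800
CropC regrets: 0, 0, 300, 800 → max 800
CropB regrets: 425, 100, 800, 0 → max 800
CropA regrets: 325, 25, 175, 625 → max 625
Smallest max regret = 625 → CropA.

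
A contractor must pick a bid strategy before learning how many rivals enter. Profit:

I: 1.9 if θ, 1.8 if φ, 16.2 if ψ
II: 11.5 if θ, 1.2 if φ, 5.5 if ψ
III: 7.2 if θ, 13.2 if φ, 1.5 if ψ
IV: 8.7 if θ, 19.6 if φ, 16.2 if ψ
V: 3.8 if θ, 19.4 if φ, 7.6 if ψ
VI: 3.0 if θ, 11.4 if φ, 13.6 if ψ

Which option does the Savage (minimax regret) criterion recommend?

IV

Column bests: θ=11.5, φ=19.6, ψ=16.2.
I regrets: 9.6, 17.8, 0.0 → max 17.8
II regrets: 0.0, 18.4, 10.7 → max 18.4
III regrets: 4.3, 6.4, 14.7 → max 14.7
IV regrets: 2.8, 0.0, 0.0 → max 2.8
V regrets: 7.7, 0.2, 8.6 → max 8.6
VI regrets: 8.5, 8.2, 2.6 → max 8.5
Smallest max regret = 2.8 → IV.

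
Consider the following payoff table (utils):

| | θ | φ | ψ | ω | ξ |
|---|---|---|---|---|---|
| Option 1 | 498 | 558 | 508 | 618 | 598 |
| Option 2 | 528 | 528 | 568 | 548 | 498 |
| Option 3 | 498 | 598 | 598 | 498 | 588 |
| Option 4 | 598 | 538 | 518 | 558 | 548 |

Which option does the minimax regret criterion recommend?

Option 4

Column bests: θ=598, φ=598, ψ=598, ω=618, ξ=598.
Option 1 regrets: 100, 40, 90, 0, 0 → max 100
Option 2 regrets: 70, 70, 30, 70, 100 → max 100
Option 3 regrets: 100, 0, 0, 120, 10 → max 120
Option 4 regrets: 0, 60, 80, 60, 50 → max 80
Smallest max regret = 80 → Option 4.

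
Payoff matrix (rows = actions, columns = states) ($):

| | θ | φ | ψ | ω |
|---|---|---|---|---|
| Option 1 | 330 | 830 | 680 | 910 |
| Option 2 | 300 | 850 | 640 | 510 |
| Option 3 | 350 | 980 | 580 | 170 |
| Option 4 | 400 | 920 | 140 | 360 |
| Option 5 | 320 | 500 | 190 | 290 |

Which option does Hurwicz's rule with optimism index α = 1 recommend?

Option 3

Option 1: 1·910 + 0·330 = 910
Option 2: 1·850 + 0·300 = 850
Option 3: 1·980 + 0·170 = 980
Option 4: 1·920 + 0·140 = 920
Option 5: 1·500 + 0·190 = 500
Highest Hurwicz score = 980 → Option 3.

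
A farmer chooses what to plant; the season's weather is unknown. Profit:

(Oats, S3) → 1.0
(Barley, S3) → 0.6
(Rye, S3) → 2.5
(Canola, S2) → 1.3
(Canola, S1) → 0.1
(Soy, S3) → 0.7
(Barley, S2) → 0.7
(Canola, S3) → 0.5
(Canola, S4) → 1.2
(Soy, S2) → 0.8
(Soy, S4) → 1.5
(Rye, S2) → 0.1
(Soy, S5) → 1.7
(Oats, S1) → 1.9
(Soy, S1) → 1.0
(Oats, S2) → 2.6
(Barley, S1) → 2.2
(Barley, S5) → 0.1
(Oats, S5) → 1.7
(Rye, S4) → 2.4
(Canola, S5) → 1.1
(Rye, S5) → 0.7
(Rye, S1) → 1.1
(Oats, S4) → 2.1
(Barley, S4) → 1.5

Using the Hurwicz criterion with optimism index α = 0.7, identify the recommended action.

Oats

Canola: 0.7·1.3 + 0.3·0.1 = 0.94
Rye: 0.7·2.5 + 0.3·0.1 = 1.78
Oats: 0.7·2.6 + 0.3·1.0 = 2.12
Soy: 0.7·1.7 + 0.3·0.7 = 1.4
Barley: 0.7·2.2 + 0.3·0.1 = 1.57
Highest Hurwicz score = 2.12 → Oats.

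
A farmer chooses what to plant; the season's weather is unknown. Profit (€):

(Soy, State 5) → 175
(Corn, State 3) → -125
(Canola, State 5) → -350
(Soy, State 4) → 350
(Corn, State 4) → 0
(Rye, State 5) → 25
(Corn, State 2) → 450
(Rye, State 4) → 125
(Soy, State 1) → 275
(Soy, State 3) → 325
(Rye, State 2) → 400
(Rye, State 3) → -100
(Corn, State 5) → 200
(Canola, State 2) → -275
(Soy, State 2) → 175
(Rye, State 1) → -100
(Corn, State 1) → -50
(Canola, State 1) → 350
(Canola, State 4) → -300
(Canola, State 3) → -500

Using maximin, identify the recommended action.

Soy

Row minima: Canola=-500, Rye=-100, Soy=175, Corn=-125
Best worst-case = 175 → Soy.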